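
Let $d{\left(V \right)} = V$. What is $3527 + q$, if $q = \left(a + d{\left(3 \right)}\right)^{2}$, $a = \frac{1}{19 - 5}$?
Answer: $\frac{693141}{196} \approx 3536.4$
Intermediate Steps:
$a = \frac{1}{14} \approx 0.071429$
$q = \frac{1849}{196}$ ($q = \left(\frac{1}{14} + 3\right)^{2} = \left(\frac{43}{14}\right)^{2} = \frac{1849}{196} \approx 9.4337$)
$3527 + q = 3527 + \frac{1849}{196} = \frac{693141}{196}$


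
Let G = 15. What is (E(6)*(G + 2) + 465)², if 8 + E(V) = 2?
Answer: 131769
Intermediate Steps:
E(V) = -6 (E(V) = -8 + 2 = -6)
(E(6)*(G + 2) + 465)² = (-6*(15 + 2) + 465)² = (-6*17 + 465)² = (-102 + 465)² = 363² = 131769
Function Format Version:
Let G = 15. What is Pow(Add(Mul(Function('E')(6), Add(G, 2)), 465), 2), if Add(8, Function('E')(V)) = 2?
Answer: 131769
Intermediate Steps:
Function('E')(V) = -6 (Function('E')(V) = Add(-8, 2) = -6)
Pow(Add(Mul(Function('E')(6), Add(G, 2)), 465), 2) = Pow(Add(Mul(-6, Add(15, 2)), 465), 2) = Pow(Add(Mul(-6, 17), 465), 2) = Pow(Add(-102, 465), 2) = Pow(363, 2) = 131769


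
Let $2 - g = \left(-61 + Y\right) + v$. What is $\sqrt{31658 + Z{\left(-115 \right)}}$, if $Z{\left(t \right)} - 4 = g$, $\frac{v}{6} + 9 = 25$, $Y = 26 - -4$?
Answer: $3 \sqrt{3511} \approx 177.76$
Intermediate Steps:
$Y = 30$ ($Y = 26 + 4 = 30$)
$v = 96$ ($v = -54 + 6 \cdot 25 = -54 + 150 = 96$)
$g = -63$ ($g = 2 - \left(\left(-61 + 30\right) + 96\right) = 2 - \left(-31 + 96\right) = 2 - 65 = -63$)
$Z{\left(t \right)} = -59$ ($Z{\left(t \right)} = 4 - 63 = -59$)
$\sqrt{31658 + Z{\left(-115 \right)}} = \sqrt{31658 - 59} = \sqrt{31599} = 3 \sqrt{3511}$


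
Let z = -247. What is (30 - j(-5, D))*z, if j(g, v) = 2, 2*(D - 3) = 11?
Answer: -6916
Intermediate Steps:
D = 17/2 (D = 3 + (1/2)*11 = 3 + 11/2 = 17/2 ≈ 8.5000)
(30 - j(-5, D))*z = (30 - 1*2)*(-247) = (30 - 2)*(-247) = 28*(-247) = -6916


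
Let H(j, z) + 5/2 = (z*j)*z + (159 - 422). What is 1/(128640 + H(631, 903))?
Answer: 2/1029302907 ≈ 1.9431e-9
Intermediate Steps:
H(j, z) = -531/2 + j*z² (H(j, z) = -5/2 + ((z*j)*z + (159 - 422)) = -5/2 + ((j*z)*z - 263) = -5/2 + (j*z² - 263) = -5/2 + (-263 + j*z²) = -531/2 + j*z²)
1/(128640 + H(631, 903)) = 1/(128640 + (-531/2 + 631*903²)) = 1/(128640 + (-531/2 + 631*815409)) = 1/(128640 + (-531/2 + 514523079)) = 1/(128640 + 1029045627/2) = 1/(1029302907/2) = 2/1029302907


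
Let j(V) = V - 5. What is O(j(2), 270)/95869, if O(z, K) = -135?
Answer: -135/95869 ≈ -0.0014082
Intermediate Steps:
j(V) = -5 + V
O(j(2), 270)/95869 = -135/95869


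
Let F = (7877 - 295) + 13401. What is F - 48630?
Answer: -27647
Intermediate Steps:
F = 20983 (F = 7582 + 13401 = 20983)
F - 48630 = 20983 - 48630 = -27647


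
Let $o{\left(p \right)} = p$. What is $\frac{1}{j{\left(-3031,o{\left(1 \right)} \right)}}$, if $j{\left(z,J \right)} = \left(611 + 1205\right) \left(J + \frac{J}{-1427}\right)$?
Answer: $\frac{1427}{2589616} \approx 0.00055105$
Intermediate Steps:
$j{\left(z,J \right)} = \frac{2589616 J}{1427}$ ($j{\left(z,J \right)} = 1816 \left(J + J \left(- \frac{1}{1427}\right)\right) = 1816 \left(J - \frac{J}{1427}\right) = 1816 \frac{1426 J}{1427} = \frac{2589616 J}{1427}$)
$\frac{1}{j{\left(-3031,o{\left(1 \right)} \right)}} = \frac{1}{\frac{2589616}{1427} \cdot 1} = \frac{1}{\frac{2589616}{1427}} = \frac{1427}{2589616}$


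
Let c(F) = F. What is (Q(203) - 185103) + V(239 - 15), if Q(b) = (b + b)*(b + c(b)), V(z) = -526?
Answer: -20793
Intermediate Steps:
Q(b) = 4*b**2 (Q(b) = (b + b)*(b + b) = (2*b)*(2*b) = 4*b**2)
(Q(203) - 185103) + V(239 - 15) = (4*203**2 - 185103) - 526 = (4*41209 - 185103) - 526 = (164836 - 185103) - 526 = -20267 - 526 = -20793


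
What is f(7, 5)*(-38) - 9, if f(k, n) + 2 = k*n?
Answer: -1263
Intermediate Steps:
f(k, n) = -2 + k*n
f(7, 5)*(-38) - 9 = (-2 + 7*5)*(-38) - 9 = (-2 + 35)*(-38) - 9 = 33*(-38) - 9 = -1254 - 9 = -1263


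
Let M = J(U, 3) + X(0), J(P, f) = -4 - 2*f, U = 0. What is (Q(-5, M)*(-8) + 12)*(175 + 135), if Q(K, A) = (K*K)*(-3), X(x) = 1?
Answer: 189720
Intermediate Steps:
M = -9 (M = (-4 - 2*3) + 1 = (-4 - 6) + 1 = -10 + 1 = -9)
Q(K, A) = -3*K² (Q(K, A) = K²*(-3) = -3*K²)
(Q(-5, M)*(-8) + 12)*(175 + 135) = (-3*(-5)²*(-8) + 12)*(175 + 135) = (-3*25*(-8) + 12)*310 = (-75*(-8) + 12)*310 = (600 + 12)*310 = 612*310 = 189720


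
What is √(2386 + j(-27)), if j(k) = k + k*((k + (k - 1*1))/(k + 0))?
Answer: 48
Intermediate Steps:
j(k) = -1 + 3*k (j(k) = k + k*((k + (k - 1))/k) = k + k*((k + (-1 + k))/k) = k + k*((-1 + 2*k)/k) = k + (-1 + 2*k) = -1 + 3*k)
√(2386 + j(-27)) = √(2386 + (-1 + 3*(-27))) = √(2386 + (-1 - 81)) = √(2386 - 82) = √2304 = 48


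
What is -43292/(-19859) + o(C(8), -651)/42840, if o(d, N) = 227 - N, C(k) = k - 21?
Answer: 19102709/8681220 ≈ 2.2005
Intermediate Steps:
C(k) = -21 + k
-43292/(-19859) + o(C(8), -651)/42840 = -43292/(-19859) + (227 - 1*(-651))/42840 = -43292*(-1/19859) + (227 + 651)*(1/42840) = 43292/19859 + 878*(1/42840) = 43292/19859 + 439/21420 = 19102709/8681220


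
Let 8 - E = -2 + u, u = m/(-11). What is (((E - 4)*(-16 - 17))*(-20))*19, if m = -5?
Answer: 69540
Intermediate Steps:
u = 5/11 (u = -5/(-11) = -5*(-1/11) = 5/11 ≈ 0.45455)
E = 105/11 (E = 8 - (-2 + 5/11) = 8 - 1*(-17/11) = 8 + 17/11 = 105/11 ≈ 9.5455)
(((E - 4)*(-16 - 17))*(-20))*19 = (((105/11 - 4)*(-16 - 17))*(-20))*19 = (((61/11)*(-33))*(-20))*19 = -183*(-20)*19 = 3660*19 = 69540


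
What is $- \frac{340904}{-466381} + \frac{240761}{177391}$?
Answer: $\frac{172759657405}{82731791971} \approx 2.0882$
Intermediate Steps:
$- \frac{340904}{-466381} + \frac{240761}{177391} = \left(-340904\right) \left(- \frac{1}{466381}\right) + 240761 \cdot \frac{1}{177391} = \frac{340904}{466381} + \frac{240761}{177391} = \frac{172759657405}{82731791971}$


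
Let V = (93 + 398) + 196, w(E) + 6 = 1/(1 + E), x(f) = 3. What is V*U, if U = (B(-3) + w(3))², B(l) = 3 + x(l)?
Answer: 687/16 ≈ 42.938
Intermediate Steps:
w(E) = -6 + 1/(1 + E)
B(l) = 6 (B(l) = 3 + 3 = 6)
V = 687 (V = 491 + 196 = 687)
U = 1/16 (U = (6 + (-5 - 6*3)/(1 + 3))² = (6 + (-5 - 18)/4)² = (6 + (¼)*(-23))² = (6 - 23/4)² = (¼)² = 1/16 ≈ 0.062500)
V*U = 687*(1/16) = 687/16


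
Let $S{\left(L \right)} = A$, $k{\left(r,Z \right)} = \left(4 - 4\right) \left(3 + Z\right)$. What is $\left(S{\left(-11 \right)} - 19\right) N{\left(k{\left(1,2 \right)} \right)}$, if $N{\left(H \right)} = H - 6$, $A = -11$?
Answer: $180$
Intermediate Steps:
$k{\left(r,Z \right)} = 0$ ($k{\left(r,Z \right)} = 0 \left(3 + Z\right) = 0$)
$N{\left(H \right)} = -6 + H$
$S{\left(L \right)} = -11$
$\left(S{\left(-11 \right)} - 19\right) N{\left(k{\left(1,2 \right)} \right)} = \left(-11 - 19\right) \left(-6 + 0\right) = \left(-11 + \left(-52 + 33\right)\right) \left(-6\right) = \left(-11 - 19\right) \left(-6\right) = \left(-30\right) \left(-6\right) = 180$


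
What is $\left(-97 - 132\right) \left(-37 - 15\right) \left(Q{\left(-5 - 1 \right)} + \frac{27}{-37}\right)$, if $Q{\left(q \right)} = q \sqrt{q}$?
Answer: $- \frac{321516}{37} - 71448 i \sqrt{6} \approx -8689.6 - 1.7501 \cdot 10^{5} i$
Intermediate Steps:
$Q{\left(q \right)} = q^{\frac{3}{2}}$
$\left(-97 - 132\right) \left(-37 - 15\right) \left(Q{\left(-5 - 1 \right)} + \frac{27}{-37}\right) = \left(-97 - 132\right) \left(-37 - 15\right) \left(\left(-5 - 1\right)^{\frac{3}{2}} + \frac{27}{-37}\right) = - 229 \left(- 52 \left(\left(-6\right)^{\frac{3}{2}} + 27 \left(- \frac{1}{37}\right)\right)\right) = - 229 \left(- 52 \left(- 6 i \sqrt{6} - \frac{27}{37}\right)\right) = - 229 \left(- 52 \left(- \frac{27}{37} - 6 i \sqrt{6}\right)\right) = - 229 \left(\frac{1404}{37} + 312 i \sqrt{6}\right) = - \frac{321516}{37} - 71448 i \sqrt{6}$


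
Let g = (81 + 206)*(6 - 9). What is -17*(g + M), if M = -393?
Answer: 21318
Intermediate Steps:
g = -861 (g = 287*(-3) = -861)
-17*(g + M) = -17*(-861 - 393) = -17*(-1254) = 21318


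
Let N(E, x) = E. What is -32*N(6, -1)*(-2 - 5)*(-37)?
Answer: -49728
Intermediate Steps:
-32*N(6, -1)*(-2 - 5)*(-37) = -192*(-2 - 5)*(-37) = -192*(-7)*(-37) = -32*(-42)*(-37) = 1344*(-37) = -49728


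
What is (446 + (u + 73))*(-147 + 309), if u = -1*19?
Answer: 81000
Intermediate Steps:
u = -19
(446 + (u + 73))*(-147 + 309) = (446 + (-19 + 73))*(-147 + 309) = (446 + 54)*162 = 500*162 = 81000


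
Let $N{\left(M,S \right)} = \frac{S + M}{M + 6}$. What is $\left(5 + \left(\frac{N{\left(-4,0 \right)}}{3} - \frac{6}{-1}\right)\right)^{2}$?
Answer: $\frac{961}{9} \approx 106.78$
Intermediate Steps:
$N{\left(M,S \right)} = \frac{M + S}{6 + M}$
$\left(5 + \left(\frac{N{\left(-4,0 \right)}}{3} - \frac{6}{-1}\right)\right)^{2} = \left(5 + \left(\frac{\frac{1}{6 - 4} \left(-4 + 0\right)}{3} - \frac{6}{-1}\right)\right)^{2} = \left(5 + \left(\frac{1}{2} \left(-4\right) \frac{1}{3} - -6\right)\right)^{2} = \left(5 + \left(\frac{1}{2} \left(-4\right) \frac{1}{3} + 6\right)\right)^{2} = \left(5 + \left(\left(-2\right) \frac{1}{3} + 6\right)\right)^{2} = \left(5 + \left(- \frac{2}{3} + 6\right)\right)^{2} = \left(5 + \frac{16}{3}\right)^{2} = \left(\frac{31}{3}\right)^{2} = \frac{961}{9}$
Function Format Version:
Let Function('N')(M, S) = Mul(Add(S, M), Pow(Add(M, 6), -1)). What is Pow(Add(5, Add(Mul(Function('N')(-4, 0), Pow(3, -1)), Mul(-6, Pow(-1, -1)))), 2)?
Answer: Rational(961, 9) ≈ 106.78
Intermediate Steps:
Function('N')(M, S) = Mul(Pow(Add(6, M), -1), Add(M, S)) (Function('N')(M, S) = Mul(Add(M, S), Pow(Add(6, M), -1)) = Mul(Pow(Add(6, M), -1), Add(M, S)))
Pow(Add(5, Add(Mul(Function('N')(-4, 0), Pow(3, -1)), Mul(-6, Pow(-1, -1)))), 2) = Pow(Add(5, Add(Mul(Mul(Pow(Add(6, -4), -1), Add(-4, 0)), Pow(3, -1)), Mul(-6, Pow(-1, -1)))), 2) = Pow(Add(5, Add(Mul(Mul(Pow(2, -1), -4), Rational(1, 3)), Mul(-6, -1))), 2) = Pow(Add(5, Add(Mul(Mul(Rational(1, 2), -4), Rational(1, 3)), 6)), 2) = Pow(Add(5, Add(Mul(-2, Rational(1, 3)), 6)), 2) = Pow(Add(5, Add(Rational(-2, 3), 6)), 2) = Pow(Add(5, Rational(16, 3)), 2) = Pow(Rational(31, 3), 2) = Rational(961, 9)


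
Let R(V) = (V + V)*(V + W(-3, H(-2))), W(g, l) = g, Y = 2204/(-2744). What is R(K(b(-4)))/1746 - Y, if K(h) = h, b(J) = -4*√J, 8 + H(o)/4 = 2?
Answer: 437119/598878 + 8*I/291 ≈ 0.7299 + 0.027491*I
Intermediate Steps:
H(o) = -24 (H(o) = -32 + 4*2 = -32 + 8 = -24)
Y = -551/686 (Y = 2204*(-1/2744) = -551/686 ≈ -0.80321)
R(V) = 2*V*(-3 + V) (R(V) = (V + V)*(V - 3) = (2*V)*(-3 + V) = 2*V*(-3 + V))
R(K(b(-4)))/1746 - Y = (2*(-8*I)*(-3 - 8*I))/1746 - 1*(-551/686) = (2*(-8*I)*(-3 - 8*I))*(1/1746) + 551/686 = -16*I*(-3 - 8*I)*(1/1746) + 551/686 = -8*I*(-3 - 8*I)/873 + 551/686 = 551/686 - 8*I*(-3 - 8*I)/873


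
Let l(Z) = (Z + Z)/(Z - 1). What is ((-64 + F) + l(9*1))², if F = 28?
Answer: 18225/16 ≈ 1139.1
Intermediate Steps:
l(Z) = 2*Z/(-1 + Z) (l(Z) = (2*Z)/(-1 + Z) = 2*Z/(-1 + Z))
((-64 + F) + l(9*1))² = ((-64 + 28) + 2*(9*1)/(-1 + 9*1))² = (-36 + 2*9/(-1 + 9))² = (-36 + 2*9/8)² = (-36 + 2*9*(⅛))² = (-36 + 9/4)² = (-135/4)² = 18225/16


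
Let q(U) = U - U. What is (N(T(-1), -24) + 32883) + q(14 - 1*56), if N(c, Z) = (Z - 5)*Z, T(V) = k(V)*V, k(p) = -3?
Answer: 33579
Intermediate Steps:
T(V) = -3*V
N(c, Z) = Z*(-5 + Z) (N(c, Z) = (-5 + Z)*Z = Z*(-5 + Z))
q(U) = 0
(N(T(-1), -24) + 32883) + q(14 - 1*56) = (-24*(-5 - 24) + 32883) + 0 = (-24*(-29) + 32883) + 0 = (696 + 32883) + 0 = 33579 + 0 = 33579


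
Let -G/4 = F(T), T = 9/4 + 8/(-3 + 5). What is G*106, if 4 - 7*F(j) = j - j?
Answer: -1696/7 ≈ -242.29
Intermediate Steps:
T = 25/4 (T = 9*(¼) + 8/2 = 9/4 + 8*(½) = 9/4 + 4 = 25/4 ≈ 6.2500)
F(j) = 4/7 (F(j) = 4/7 - (j - j)/7 = 4/7 - ⅐*0 = 4/7 + 0 = 4/7)
G = -16/7 (G = -4*4/7 = -16/7 ≈ -2.2857)
G*106 = -16/7*106 = -1696/7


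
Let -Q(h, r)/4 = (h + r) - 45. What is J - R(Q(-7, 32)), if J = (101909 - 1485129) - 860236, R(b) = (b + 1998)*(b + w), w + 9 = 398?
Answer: -3218038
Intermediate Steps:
w = 389 (w = -9 + 398 = 389)
Q(h, r) = 180 - 4*h - 4*r (Q(h, r) = -4*((h + r) - 45) = -4*(-45 + h + r) = 180 - 4*h - 4*r)
R(b) = (389 + b)*(1998 + b) (R(b) = (b + 1998)*(b + 389) = (1998 + b)*(389 + b) = (389 + b)*(1998 + b))
J = -2243456 (J = -1383220 - 860236 = -2243456)
J - R(Q(-7, 32)) = -2243456 - (777222 + (180 - 4*(-7) - 4*32)² + 2387*(180 - 4*(-7) - 4*32)) = -2243456 - (777222 + (180 + 28 - 128)² + 2387*(180 + 28 - 128)) = -2243456 - (777222 + 80² + 2387*80) = -2243456 - (777222 + 6400 + 190960) = -2243456 - 1*974582 = -2243456 - 974582 = -3218038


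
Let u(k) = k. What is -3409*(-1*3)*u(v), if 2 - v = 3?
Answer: -10227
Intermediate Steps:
v = -1 (v = 2 - 1*3 = 2 - 3 = -1)
-3409*(-1*3)*u(v) = -3409*(-1*3)*(-1) = -(-10227)*(-1) = -3409*3 = -10227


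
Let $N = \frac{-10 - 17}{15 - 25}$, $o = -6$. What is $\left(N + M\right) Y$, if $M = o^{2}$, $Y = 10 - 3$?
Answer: $\frac{2709}{10} \approx 270.9$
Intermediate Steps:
$Y = 7$
$N = \frac{27}{10}$ ($N = - \frac{27}{-10} = \left(-27\right) \left(- \frac{1}{10}\right) = \frac{27}{10} \approx 2.7$)
$M = 36$ ($M = \left(-6\right)^{2} = 36$)
$\left(N + M\right) Y = \left(\frac{27}{10} + 36\right) 7 = \frac{387}{10} \cdot 7 = \frac{2709}{10}$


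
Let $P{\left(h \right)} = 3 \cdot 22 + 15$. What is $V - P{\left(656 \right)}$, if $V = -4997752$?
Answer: $-4997833$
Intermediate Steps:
$P{\left(h \right)} = 81$ ($P{\left(h \right)} = 66 + 15 = 81$)
$V - P{\left(656 \right)} = -4997752 - 81 = -4997833$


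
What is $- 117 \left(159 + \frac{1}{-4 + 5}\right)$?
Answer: $-18720$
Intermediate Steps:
$- 117 \left(159 + \frac{1}{-4 + 5}\right) = - 117 \left(159 + 1^{-1}\right) = - 117 \left(159 + 1\right) = \left(-117\right) 160 = -18720$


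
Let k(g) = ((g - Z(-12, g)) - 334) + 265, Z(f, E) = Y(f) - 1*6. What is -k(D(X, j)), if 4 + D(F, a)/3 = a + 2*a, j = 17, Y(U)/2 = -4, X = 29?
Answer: -86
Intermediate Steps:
Y(U) = -8 (Y(U) = 2*(-4) = -8)
Z(f, E) = -14 (Z(f, E) = -8 - 1*6 = -8 - 6 = -14)
D(F, a) = -12 + 9*a (D(F, a) = -12 + 3*(a + 2*a) = -12 + 3*(3*a) = -12 + 9*a)
k(g) = -55 + g (k(g) = ((g - 1*(-14)) - 334) + 265 = ((g + 14) - 334) + 265 = ((14 + g) - 334) + 265 = (-320 + g) + 265 = -55 + g)
-k(D(X, j)) = -(-55 + (-12 + 9*17)) = -(-55 + (-12 + 153)) = -(-55 + 141) = -1*86 = -86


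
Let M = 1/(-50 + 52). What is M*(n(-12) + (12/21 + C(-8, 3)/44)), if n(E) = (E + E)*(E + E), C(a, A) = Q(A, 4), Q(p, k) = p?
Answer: 177605/616 ≈ 288.32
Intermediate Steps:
C(a, A) = A
n(E) = 4*E² (n(E) = (2*E)*(2*E) = 4*E²)
M = ½ (M = 1/2 = ½ ≈ 0.50000)
M*(n(-12) + (12/21 + C(-8, 3)/44)) = (4*(-12)² + (12/21 + 3/44))/2 = (4*144 + (12*(1/21) + 3*(1/44)))/2 = (576 + (4/7 + 3/44))/2 = (576 + 197/308)/2 = (½)*(177605/308) = 177605/616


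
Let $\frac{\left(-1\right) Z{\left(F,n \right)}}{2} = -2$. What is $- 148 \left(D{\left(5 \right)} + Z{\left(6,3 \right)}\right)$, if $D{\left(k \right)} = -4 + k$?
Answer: $-740$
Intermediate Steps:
$Z{\left(F,n \right)} = 4$ ($Z{\left(F,n \right)} = \left(-2\right) \left(-2\right) = 4$)
$- 148 \left(D{\left(5 \right)} + Z{\left(6,3 \right)}\right) = - 148 \left(\left(-4 + 5\right) + 4\right) = - 148 \left(1 + 4\right) = \left(-148\right) 5 = -740$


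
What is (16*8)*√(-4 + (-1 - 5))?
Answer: 128*I*√10 ≈ 404.77*I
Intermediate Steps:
(16*8)*√(-4 + (-1 - 5)) = 128*√(-4 - 6) = 128*√(-10) = 128*(I*√10) = 128*I*√10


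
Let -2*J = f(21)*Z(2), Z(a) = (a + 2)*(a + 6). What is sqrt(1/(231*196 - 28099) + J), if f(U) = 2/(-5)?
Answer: sqrt(47208322065)/85885 ≈ 2.5298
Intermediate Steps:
f(U) = -2/5 (f(U) = 2*(-1/5) = -2/5)
Z(a) = (2 + a)*(6 + a)
J = 32/5 (J = -(-1)*(12 + 2**2 + 8*2)/5 = -(-1)*(12 + 4 + 16)/5 = -(-1)*32/5 = -1/2*(-64/5) = 32/5 ≈ 6.4000)
sqrt(1/(231*196 - 28099) + J) = sqrt(1/(231*196 - 28099) + 32/5) = sqrt(1/(45276 - 28099) + 32/5) = sqrt(1/17177 + 32/5) = sqrt(549669/85885) = sqrt(47208322065)/85885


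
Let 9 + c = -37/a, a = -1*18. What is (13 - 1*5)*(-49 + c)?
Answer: -4028/9 ≈ -447.56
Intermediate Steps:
a = -18
c = -125/18 (c = -9 - 37/(-18) = -9 - 37*(-1/18) = -9 + 37/18 = -125/18 ≈ -6.9444)
(13 - 1*5)*(-49 + c) = (13 - 1*5)*(-49 - 125/18) = (13 - 5)*(-1007/18) = 8*(-1007/18) = -4028/9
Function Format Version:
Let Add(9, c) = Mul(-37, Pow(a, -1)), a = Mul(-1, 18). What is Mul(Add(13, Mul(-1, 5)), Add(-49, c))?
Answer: Rational(-4028, 9) ≈ -447.56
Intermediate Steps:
a = -18
c = Rational(-125, 18) (c = Add(-9, Mul(-37, Pow(-18, -1))) = Add(-9, Mul(-37, Rational(-1, 18))) = Add(-9, Rational(37, 18)) = Rational(-125, 18) ≈ -6.9444)
Mul(Add(13, Mul(-1, 5)), Add(-49, c)) = Mul(Add(13, Mul(-1, 5)), Add(-49, Rational(-125, 18))) = Mul(Add(13, -5), Rational(-1007, 18)) = Mul(8, Rational(-1007, 18)) = Rational(-4028, 9)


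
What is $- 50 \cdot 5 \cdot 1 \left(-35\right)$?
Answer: $8750$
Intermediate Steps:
$- 50 \cdot 5 \cdot 1 \left(-35\right) = \left(-50\right) 5 \left(-35\right) = \left(-250\right) \left(-35\right) = 8750$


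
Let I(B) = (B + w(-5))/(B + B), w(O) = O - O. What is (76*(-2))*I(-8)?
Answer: -76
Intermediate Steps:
w(O) = 0
I(B) = ½ (I(B) = (B + 0)/(B + B) = B/((2*B)) = B*(1/(2*B)) = ½)
(76*(-2))*I(-8) = (76*(-2))*(½) = -152*½ = -76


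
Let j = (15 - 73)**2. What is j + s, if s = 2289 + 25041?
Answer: 30694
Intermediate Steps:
j = 3364 (j = (-58)**2 = 3364)
s = 27330
j + s = 3364 + 27330 = 30694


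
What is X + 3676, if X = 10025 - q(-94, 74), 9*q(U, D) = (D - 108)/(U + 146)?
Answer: 3206051/234 ≈ 13701.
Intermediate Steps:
q(U, D) = (-108 + D)/(9*(146 + U)) (q(U, D) = ((D - 108)/(U + 146))/9 = ((-108 + D)/(146 + U))/9 = (-108 + D)/(9*(146 + U)))
X = 2345867/234 (X = 10025 - (-108 + 74)/(9*(146 - 94)) = 10025 - (-34)/(9*52) = 10025 - 1*(-17/234) = 10025 + 17/234 = 2345867/234 ≈ 10025.)
X + 3676 = 2345867/234 + 3676 = 3206051/234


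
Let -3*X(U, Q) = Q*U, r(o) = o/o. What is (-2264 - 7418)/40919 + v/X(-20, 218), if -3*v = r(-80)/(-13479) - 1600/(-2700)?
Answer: -5123905541521/21642712167240 ≈ -0.23675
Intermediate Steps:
r(o) = 1
X(U, Q) = -Q*U/3
v = -71879/363933 (v = -(1/(-13479) - 1600/(-2700))/3 = -(1*(-1/13479) - 1600*(-1/2700))/3 = -(-1/13479 + 16/27)/3 = -⅓*71879/121311 = -71879/363933 ≈ -0.19751)
(-2264 - 7418)/40919 + v/X(-20, 218) = (-2264 - 7418)/40919 - 71879/(363933*((-⅓*218*(-20)))) = -9682*1/40919 - 71879/(363933*4360/3) = -9682/40919 - 71879/363933*3/4360 = -9682/40919 - 71879/528915960 = -5123905541521/21642712167240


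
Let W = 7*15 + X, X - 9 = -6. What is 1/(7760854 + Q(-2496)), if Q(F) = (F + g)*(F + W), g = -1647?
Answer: 1/17654338 ≈ 5.6643e-8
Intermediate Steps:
X = 3 (X = 9 - 6 = 3)
W = 108 (W = 7*15 + 3 = 105 + 3 = 108)
Q(F) = (-1647 + F)*(108 + F) (Q(F) = (F - 1647)*(F + 108) = (-1647 + F)*(108 + F))
1/(7760854 + Q(-2496)) = 1/(7760854 + (-177876 + (-2496)**2 - 1539*(-2496))) = 1/(7760854 + (-177876 + 6230016 + 3841344)) = 1/(7760854 + 9893484) = 1/17654338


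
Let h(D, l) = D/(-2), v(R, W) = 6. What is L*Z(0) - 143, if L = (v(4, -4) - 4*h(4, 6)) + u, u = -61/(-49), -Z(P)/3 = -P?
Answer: -143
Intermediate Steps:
h(D, l) = -D/2 (h(D, l) = D*(-½) = -D/2)
Z(P) = 3*P (Z(P) = -(-3)*P = 3*P)
u = 61/49 (u = -61*(-1/49) = 61/49 ≈ 1.2449)
L = 747/49 (L = (6 - (-2)*4) + 61/49 = (6 - 4*(-2)) + 61/49 = (6 + 8) + 61/49 = 14 + 61/49 = 747/49 ≈ 15.245)
L*Z(0) - 143 = 747*(3*0)/49 - 143 = (747/49)*0 - 143 = 0 - 143 = -143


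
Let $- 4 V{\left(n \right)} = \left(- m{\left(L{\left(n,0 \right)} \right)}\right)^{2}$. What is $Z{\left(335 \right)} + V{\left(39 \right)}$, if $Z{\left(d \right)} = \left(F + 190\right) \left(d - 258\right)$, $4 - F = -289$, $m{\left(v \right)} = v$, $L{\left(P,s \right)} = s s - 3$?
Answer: $\frac{148755}{4} \approx 37189.0$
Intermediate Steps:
$L{\left(P,s \right)} = -3 + s^{2}$ ($L{\left(P,s \right)} = s^{2} - 3 = -3 + s^{2}$)
$F = 293$ ($F = 4 - -289 = 4 + 289 = 293$)
$V{\left(n \right)} = - \frac{9}{4}$ ($V{\left(n \right)} = - \frac{\left(- (-3 + 0^{2})\right)^{2}}{4} = - \frac{\left(- (-3 + 0)\right)^{2}}{4} = - \frac{\left(\left(-1\right) \left(-3\right)\right)^{2}}{4} = - \frac{3^{2}}{4} = \left(- \frac{1}{4}\right) 9 = - \frac{9}{4}$)
$Z{\left(d \right)} = -124614 + 483 d$ ($Z{\left(d \right)} = \left(293 + 190\right) \left(d - 258\right) = 483 \left(d - 258\right) = 483 \left(-258 + d\right) = -124614 + 483 d$)
$Z{\left(335 \right)} + V{\left(39 \right)} = \left(-124614 + 483 \cdot 335\right) - \frac{9}{4} = \left(-124614 + 161805\right) - \frac{9}{4} = 37191 - \frac{9}{4} = \frac{148755}{4}$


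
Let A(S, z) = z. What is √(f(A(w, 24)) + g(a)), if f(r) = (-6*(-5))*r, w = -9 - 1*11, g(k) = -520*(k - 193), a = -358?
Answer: 2*√71810 ≈ 535.95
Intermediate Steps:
g(k) = 100360 - 520*k (g(k) = -520*(-193 + k) = 100360 - 520*k)
w = -20 (w = -9 - 11 = -20)
f(r) = 30*r
√(f(A(w, 24)) + g(a)) = √(30*24 + (100360 - 520*(-358))) = √(720 + (100360 + 186160)) = √(720 + 286520) = √287240 = 2*√71810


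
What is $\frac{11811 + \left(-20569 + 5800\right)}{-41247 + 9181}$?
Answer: $\frac{1479}{16033} \approx 0.092247$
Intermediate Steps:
$\frac{11811 + \left(-20569 + 5800\right)}{-41247 + 9181} = \frac{11811 - 14769}{-32066} = \left(-2958\right) \left(- \frac{1}{32066}\right) = \frac{1479}{16033}$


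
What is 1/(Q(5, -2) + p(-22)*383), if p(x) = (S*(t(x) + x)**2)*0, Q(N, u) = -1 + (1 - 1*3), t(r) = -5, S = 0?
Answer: -1/3 ≈ -0.33333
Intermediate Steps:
Q(N, u) = -3 (Q(N, u) = -1 + (1 - 3) = -1 - 2 = -3)
p(x) = 0 (p(x) = (0*(-5 + x)**2)*0 = 0*0 = 0)
1/(Q(5, -2) + p(-22)*383) = 1/(-3 + 0*383) = 1/(-3 + 0) = 1/(-3) = -1/3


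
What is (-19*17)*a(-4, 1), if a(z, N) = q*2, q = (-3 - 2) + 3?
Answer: 1292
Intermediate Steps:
q = -2 (q = -5 + 3 = -2)
a(z, N) = -4 (a(z, N) = -2*2 = -4)
(-19*17)*a(-4, 1) = -19*17*(-4) = -323*(-4) = 1292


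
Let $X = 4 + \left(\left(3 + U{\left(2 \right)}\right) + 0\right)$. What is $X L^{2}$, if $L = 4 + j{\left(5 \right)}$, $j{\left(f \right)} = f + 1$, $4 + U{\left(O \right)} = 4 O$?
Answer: $1100$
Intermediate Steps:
$U{\left(O \right)} = -4 + 4 O$
$j{\left(f \right)} = 1 + f$
$L = 10$ ($L = 4 + \left(1 + 5\right) = 4 + 6 = 10$)
$X = 11$ ($X = 4 + \left(\left(3 + \left(-4 + 4 \cdot 2\right)\right) + 0\right) = 4 + \left(\left(3 + \left(-4 + 8\right)\right) + 0\right) = 4 + \left(\left(3 + 4\right) + 0\right) = 4 + \left(7 + 0\right) = 4 + 7 = 11$)
$X L^{2} = 11 \cdot 10^{2} = 11 \cdot 100 = 1100$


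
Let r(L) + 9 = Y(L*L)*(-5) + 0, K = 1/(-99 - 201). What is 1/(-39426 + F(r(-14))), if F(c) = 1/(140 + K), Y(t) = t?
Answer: -41999/1655852274 ≈ -2.5364e-5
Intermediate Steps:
K = -1/300 (K = 1/(-300) = -1/300 ≈ -0.0033333)
r(L) = -9 - 5*L**2 (r(L) = -9 + ((L*L)*(-5) + 0) = -9 + (L**2*(-5) + 0) = -9 + (-5*L**2 + 0) = -9 - 5*L**2)
F(c) = 300/41999 (F(c) = 1/(140 - 1/300) = 1/(41999/300) = 300/41999)
1/(-39426 + F(r(-14))) = 1/(-39426 + 300/41999) = 1/(-1655852274/41999) = -41999/1655852274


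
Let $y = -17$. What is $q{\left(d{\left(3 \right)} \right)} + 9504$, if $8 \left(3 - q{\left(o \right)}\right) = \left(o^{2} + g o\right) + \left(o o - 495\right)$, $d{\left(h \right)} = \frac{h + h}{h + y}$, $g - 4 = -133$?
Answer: $\frac{468534}{49} \approx 9561.9$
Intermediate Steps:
$g = -129$ ($g = 4 - 133 = -129$)
$d{\left(h \right)} = \frac{2 h}{-17 + h}$ ($d{\left(h \right)} = \frac{h + h}{h - 17} = \frac{2 h}{-17 + h}$)
$q{\left(o \right)} = \frac{519}{8} - \frac{o^{2}}{4} + \frac{129 o}{8}$ ($q{\left(o \right)} = 3 - \frac{\left(o^{2} - 129 o\right) + \left(o o - 495\right)}{8} = 3 - \frac{\left(o^{2} - 129 o\right) + \left(o^{2} - 495\right)}{8} = 3 - \frac{\left(o^{2} - 129 o\right) + \left(-495 + o^{2}\right)}{8} = 3 - \frac{-495 - 129 o + 2 o^{2}}{8} = 3 + \left(\frac{495}{8} - \frac{o^{2}}{4} + \frac{129 o}{8}\right) = \frac{519}{8} - \frac{o^{2}}{4} + \frac{129 o}{8}$)
$q{\left(d{\left(3 \right)} \right)} + 9504 = \left(\frac{519}{8} - \frac{\left(2 \cdot 3 \frac{1}{-17 + 3}\right)^{2}}{4} + \frac{129 \cdot 2 \cdot 3 \frac{1}{-17 + 3}}{8}\right) + 9504 = \left(\frac{519}{8} - \frac{\left(2 \cdot 3 \frac{1}{-14}\right)^{2}}{4} + \frac{129 \cdot 2 \cdot 3 \frac{1}{-14}}{8}\right) + 9504 = \left(\frac{519}{8} - \frac{\left(2 \cdot 3 \left(- \frac{1}{14}\right)\right)^{2}}{4} + \frac{129 \cdot 2 \cdot 3 \left(- \frac{1}{14}\right)}{8}\right) + 9504 = \left(\frac{519}{8} - \frac{\left(- \frac{3}{7}\right)^{2}}{4} + \frac{129}{8} \left(- \frac{3}{7}\right)\right) + 9504 = \left(\frac{519}{8} - \frac{9}{196} - \frac{387}{56}\right) + 9504 = \frac{2838}{49} + 9504 = \frac{468534}{49}$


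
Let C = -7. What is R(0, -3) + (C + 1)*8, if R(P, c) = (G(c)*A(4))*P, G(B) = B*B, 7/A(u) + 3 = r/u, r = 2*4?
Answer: -48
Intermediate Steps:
r = 8
A(u) = 7/(-3 + 8/u)
G(B) = B²
R(P, c) = -7*P*c² (R(P, c) = (c²*(-7*4/(-8 + 3*4)))*P = (c²*(-7*4/(-8 + 12)))*P = (c²*(-7*4/4))*P = (c²*(-7*4*¼))*P = (c²*(-7))*P = (-7*c²)*P = -7*P*c²)
R(0, -3) + (C + 1)*8 = -7*0*(-3)² + (-7 + 1)*8 = -7*0*9 - 6*8 = 0 - 48 = -48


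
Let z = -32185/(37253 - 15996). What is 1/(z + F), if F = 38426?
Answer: 21257/816789297 ≈ 2.6025e-5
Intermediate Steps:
z = -32185/21257 ≈ -1.5141
1/(z + F) = 1/(-32185/21257 + 38426) = 1/(816789297/21257) = 21257/816789297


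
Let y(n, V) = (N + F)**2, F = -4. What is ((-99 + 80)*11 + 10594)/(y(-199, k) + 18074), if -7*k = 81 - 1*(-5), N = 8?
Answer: 31/54 ≈ 0.57407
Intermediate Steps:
k = -86/7 (k = -(81 - 1*(-5))/7 = -(81 + 5)/7 = -1/7*86 = -86/7 ≈ -12.286)
y(n, V) = 16 (y(n, V) = (8 - 4)**2 = 4**2 = 16)
((-99 + 80)*11 + 10594)/(y(-199, k) + 18074) = ((-99 + 80)*11 + 10594)/(16 + 18074) = (-19*11 + 10594)/18090 = (-209 + 10594)*(1/18090) = 10385*(1/18090) = 31/54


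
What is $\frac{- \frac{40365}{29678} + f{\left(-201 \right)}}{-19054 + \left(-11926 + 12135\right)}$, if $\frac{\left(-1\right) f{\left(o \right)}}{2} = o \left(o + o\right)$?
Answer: $\frac{4796123877}{559281910} \approx 8.5755$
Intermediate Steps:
$f{\left(o \right)} = - 4 o^{2}$ ($f{\left(o \right)} = - 2 o \left(o + o\right) = - 2 o 2 o = - 2 \cdot 2 o^{2} = - 4 o^{2}$)
$\frac{- \frac{40365}{29678} + f{\left(-201 \right)}}{-19054 + \left(-11926 + 12135\right)} = \frac{- \frac{40365}{29678} - 4 \left(-201\right)^{2}}{-19054 + \left(-11926 + 12135\right)} = \frac{\left(-40365\right) \frac{1}{29678} - 161604}{-19054 + 209} = \frac{- \frac{40365}{29678} - 161604}{-18845} = \left(- \frac{4796123877}{29678}\right) \left(- \frac{1}{18845}\right) = \frac{4796123877}{559281910}$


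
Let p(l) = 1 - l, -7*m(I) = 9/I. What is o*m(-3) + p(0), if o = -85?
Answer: -248/7 ≈ -35.429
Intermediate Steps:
m(I) = -9/(7*I)
o*m(-3) + p(0) = -(-765)/(7*(-3)) + (1 - 1*0) = -(-765)*(-1)/(7*3) + (1 + 0) = -85*3/7 + 1 = -255/7 + 1 = -248/7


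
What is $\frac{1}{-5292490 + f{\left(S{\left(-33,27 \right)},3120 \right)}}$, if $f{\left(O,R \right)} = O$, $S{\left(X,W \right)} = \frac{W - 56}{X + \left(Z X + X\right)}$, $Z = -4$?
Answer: $- \frac{66}{349304369} \approx -1.8895 \cdot 10^{-7}$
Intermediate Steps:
$S{\left(X,W \right)} = - \frac{-56 + W}{2 X}$ ($S{\left(X,W \right)} = \frac{W - 56}{X + \left(- 4 X + X\right)} = \frac{-56 + W}{X - 3 X} = \frac{-56 + W}{\left(-2\right) X} = \left(-56 + W\right) \left(- \frac{1}{2 X}\right) = - \frac{-56 + W}{2 X}$)
$\frac{1}{-5292490 + f{\left(S{\left(-33,27 \right)},3120 \right)}} = \frac{1}{-5292490 + \frac{56 - 27}{2 \left(-33\right)}} = \frac{1}{-5292490 + \frac{1}{2} \left(- \frac{1}{33}\right) \left(56 - 27\right)} = \frac{1}{-5292490 + \frac{1}{2} \left(- \frac{1}{33}\right) 29} = \frac{1}{-5292490 - \frac{29}{66}} = \frac{1}{- \frac{349304369}{66}} = - \frac{66}{349304369}$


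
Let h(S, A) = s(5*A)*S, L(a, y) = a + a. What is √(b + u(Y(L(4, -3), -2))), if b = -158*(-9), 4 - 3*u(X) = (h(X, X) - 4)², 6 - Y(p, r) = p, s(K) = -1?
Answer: 3*√158 ≈ 37.709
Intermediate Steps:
L(a, y) = 2*a
Y(p, r) = 6 - p
h(S, A) = -S
u(X) = 4/3 - (-4 - X)²/3 (u(X) = 4/3 - (-X - 4)²/3 = 4/3 - (-4 - X)²/3)
b = 1422
√(b + u(Y(L(4, -3), -2))) = √(1422 + (4/3 - (4 + (6 - 2*4))²/3)) = √(1422 + (4/3 - (4 + (6 - 1*8))²/3)) = √(1422 + (4/3 - (4 + (6 - 8))²/3)) = √(1422 + (4/3 - (4 - 2)²/3)) = √(1422 + (4/3 - ⅓*2²)) = √(1422 + (4/3 - ⅓*4)) = √(1422 + (4/3 - 4/3)) = √(1422 + 0) = √1422 = 3*√158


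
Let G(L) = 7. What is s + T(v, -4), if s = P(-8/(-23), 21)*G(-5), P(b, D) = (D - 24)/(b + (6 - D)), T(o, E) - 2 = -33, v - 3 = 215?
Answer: -9964/337 ≈ -29.567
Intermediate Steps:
v = 218 (v = 3 + 215 = 218)
T(o, E) = -31 (T(o, E) = 2 - 33 = -31)
P(b, D) = (-24 + D)/(6 + b - D)
s = 483/337 (s = ((-24 + 21)/(6 - 8/(-23) - 1*21))*7 = (-3/(6 - 8*(-1/23) - 21))*7 = (-3/(6 + 8/23 - 21))*7 = (-3/(-337/23))*7 = -23/337*(-3)*7 = (69/337)*7 = 483/337 ≈ 1.4332)
s + T(v, -4) = 483/337 - 31 = -9964/337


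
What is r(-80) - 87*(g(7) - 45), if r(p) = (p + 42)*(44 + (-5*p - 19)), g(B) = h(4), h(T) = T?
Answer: -12583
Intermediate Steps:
g(B) = 4
r(p) = (25 - 5*p)*(42 + p) (r(p) = (42 + p)*(44 + (-19 - 5*p)) = (42 + p)*(25 - 5*p) = (25 - 5*p)*(42 + p))
r(-80) - 87*(g(7) - 45) = (1050 - 185*(-80) - 5*(-80)²) - 87*(4 - 45) = (1050 + 14800 - 5*6400) - 87*(-41) = (1050 + 14800 - 32000) - 1*(-3567) = -16150 + 3567 = -12583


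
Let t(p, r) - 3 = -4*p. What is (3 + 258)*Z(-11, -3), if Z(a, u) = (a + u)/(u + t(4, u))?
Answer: 1827/8 ≈ 228.38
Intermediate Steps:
t(p, r) = 3 - 4*p
Z(a, u) = (a + u)/(-13 + u) (Z(a, u) = (a + u)/(u + (3 - 4*4)) = (a + u)/(u + (3 - 16)) = (a + u)/(u - 13) = (a + u)/(-13 + u))
(3 + 258)*Z(-11, -3) = (3 + 258)*((-11 - 3)/(-13 - 3)) = 261*(-14/(-16)) = 261*(-1/16*(-14)) = 261*(7/8) = 1827/8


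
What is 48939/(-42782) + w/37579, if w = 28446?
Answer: -622101909/1607704778 ≈ -0.38695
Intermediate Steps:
48939/(-42782) + w/37579 = 48939/(-42782) + 28446/37579 = 48939*(-1/42782) + 28446*(1/37579) = -48939/42782 + 28446/37579 = -622101909/1607704778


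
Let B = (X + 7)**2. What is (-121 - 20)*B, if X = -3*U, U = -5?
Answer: -68244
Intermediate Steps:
X = 15 (X = -3*(-5) = 15)
B = 484 (B = (15 + 7)**2 = 22**2 = 484)
(-121 - 20)*B = (-121 - 20)*484 = -141*484 = -68244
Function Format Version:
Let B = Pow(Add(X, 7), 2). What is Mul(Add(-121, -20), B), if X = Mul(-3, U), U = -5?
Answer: -68244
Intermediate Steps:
X = 15 (X = Mul(-3, -5) = 15)
B = 484 (B = Pow(Add(15, 7), 2) = Pow(22, 2) = 484)
Mul(Add(-121, -20), B) = Mul(Add(-121, -20), 484) = Mul(-141, 484) = -68244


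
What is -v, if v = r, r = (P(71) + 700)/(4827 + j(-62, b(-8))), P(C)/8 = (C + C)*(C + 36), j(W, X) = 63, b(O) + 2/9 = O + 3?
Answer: -61126/2445 ≈ -25.000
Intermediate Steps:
b(O) = 25/9 + O (b(O) = -2/9 + (O + 3) = -2/9 + (3 + O) = 25/9 + O)
P(C) = 16*C*(36 + C) (P(C) = 8*((C + C)*(C + 36)) = 8*((2*C)*(36 + C)) = 8*(2*C*(36 + C)) = 16*C*(36 + C))
r = 61126/2445 (r = (16*71*(36 + 71) + 700)/(4827 + 63) = (16*71*107 + 700)/4890 = (121552 + 700)*(1/4890) = 122252*(1/4890) = 61126/2445 ≈ 25.000)
v = 61126/2445 ≈ 25.000
-v = -1*61126/2445 = -61126/2445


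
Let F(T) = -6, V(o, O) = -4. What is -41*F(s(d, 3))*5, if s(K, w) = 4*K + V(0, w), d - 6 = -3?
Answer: 1230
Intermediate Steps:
d = 3 (d = 6 - 3 = 3)
s(K, w) = -4 + 4*K (s(K, w) = 4*K - 4 = -4 + 4*K)
-41*F(s(d, 3))*5 = -41*(-6)*5 = 246*5 = 1230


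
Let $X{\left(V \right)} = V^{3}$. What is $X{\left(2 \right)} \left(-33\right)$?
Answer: $-264$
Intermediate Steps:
$X{\left(2 \right)} \left(-33\right) = 2^{3} \left(-33\right) = 8 \left(-33\right) = -264$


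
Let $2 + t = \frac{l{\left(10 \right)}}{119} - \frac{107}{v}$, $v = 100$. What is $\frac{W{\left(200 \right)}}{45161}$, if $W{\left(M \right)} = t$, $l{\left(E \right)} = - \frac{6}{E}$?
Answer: $- \frac{36593}{537415900} \approx -6.8091 \cdot 10^{-5}$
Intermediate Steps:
$t = - \frac{36593}{11900}$ ($t = -2 - \left(\frac{107}{100} - \frac{\left(-6\right) \frac{1}{10}}{119}\right) = -2 - \left(\frac{107}{100} - \left(-6\right) \frac{1}{10} \cdot \frac{1}{119}\right) = -2 - \frac{12793}{11900} = - \frac{36593}{11900} \approx -3.075$)
$W{\left(M \right)} = - \frac{36593}{11900}$
$\frac{W{\left(200 \right)}}{45161} = - \frac{36593}{11900 \cdot 45161} = \left(- \frac{36593}{11900}\right) \frac{1}{45161} = - \frac{36593}{537415900}$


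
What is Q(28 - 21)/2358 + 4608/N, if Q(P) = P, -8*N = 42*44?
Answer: -3621349/181566 ≈ -19.945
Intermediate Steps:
N = -231 (N = -21*44/4 = -⅛*1848 = -231)
Q(28 - 21)/2358 + 4608/N = (28 - 21)/2358 + 4608/(-231) = 7*(1/2358) + 4608*(-1/231) = 7/2358 - 1536/77 = -3621349/181566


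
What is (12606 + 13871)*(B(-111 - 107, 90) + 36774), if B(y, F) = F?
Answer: 976048128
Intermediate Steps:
(12606 + 13871)*(B(-111 - 107, 90) + 36774) = (12606 + 13871)*(90 + 36774) = 26477*36864 = 976048128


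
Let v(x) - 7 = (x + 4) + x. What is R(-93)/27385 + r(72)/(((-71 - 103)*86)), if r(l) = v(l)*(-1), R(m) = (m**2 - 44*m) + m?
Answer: 193509347/409789140 ≈ 0.47222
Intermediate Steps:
v(x) = 11 + 2*x (v(x) = 7 + ((x + 4) + x) = 7 + ((4 + x) + x) = 7 + (4 + 2*x) = 11 + 2*x)
R(m) = m**2 - 43*m
r(l) = -11 - 2*l (r(l) = (11 + 2*l)*(-1) = -11 - 2*l)
R(-93)/27385 + r(72)/(((-71 - 103)*86)) = -93*(-43 - 93)/27385 + (-11 - 2*72)/(((-71 - 103)*86)) = -93*(-136)*(1/27385) + (-11 - 144)/((-174*86)) = 12648*(1/27385) - 155/(-14964) = 12648/27385 - 155*(-1/14964) = 12648/27385 + 155/14964 = 193509347/409789140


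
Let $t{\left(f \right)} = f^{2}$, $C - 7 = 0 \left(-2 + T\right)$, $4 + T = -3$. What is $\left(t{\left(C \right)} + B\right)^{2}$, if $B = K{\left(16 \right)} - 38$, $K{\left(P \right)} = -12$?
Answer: $1$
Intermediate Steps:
$T = -7$ ($T = -4 - 3 = -7$)
$B = -50$ ($B = -12 - 38 = -50$)
$C = 7$ ($C = 7 + 0 \left(-2 - 7\right) = 7 + 0 \left(-9\right) = 7 + 0 = 7$)
$\left(t{\left(C \right)} + B\right)^{2} = \left(7^{2} - 50\right)^{2} = \left(49 - 50\right)^{2} = \left(-1\right)^{2} = 1$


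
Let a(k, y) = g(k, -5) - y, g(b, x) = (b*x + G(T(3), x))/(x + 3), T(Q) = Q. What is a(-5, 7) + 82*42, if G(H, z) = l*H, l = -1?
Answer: 3426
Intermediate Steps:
G(H, z) = -H
g(b, x) = (-3 + b*x)/(3 + x) (g(b, x) = (b*x - 1*3)/(x + 3) = (b*x - 3)/(3 + x) = (-3 + b*x)/(3 + x))
a(k, y) = 3/2 - y + 5*k/2 (a(k, y) = (-3 + k*(-5))/(3 - 5) - y = (-3 - 5*k)/(-2) - y = -(-3 - 5*k)/2 - y = (3/2 + 5*k/2) - y = 3/2 - y + 5*k/2)
a(-5, 7) + 82*42 = (3/2 - 1*7 + (5/2)*(-5)) + 82*42 = (3/2 - 7 - 25/2) + 3444 = -18 + 3444 = 3426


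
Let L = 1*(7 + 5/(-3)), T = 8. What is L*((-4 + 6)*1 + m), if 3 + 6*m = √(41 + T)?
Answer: 128/9 ≈ 14.222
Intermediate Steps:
m = ⅔ (m = -½ + √(41 + 8)/6 = -½ + √49/6 = -½ + (⅙)*7 = -½ + 7/6 = ⅔ ≈ 0.66667)
L = 16/3 (L = 1*(7 + 5*(-⅓)) = 1*(7 - 5/3) = 1*(16/3) = 16/3 ≈ 5.3333)
L*((-4 + 6)*1 + m) = 16*((-4 + 6)*1 + ⅔)/3 = 16*(2*1 + ⅔)/3 = 16*(2 + ⅔)/3 = (16/3)*(8/3) = 128/9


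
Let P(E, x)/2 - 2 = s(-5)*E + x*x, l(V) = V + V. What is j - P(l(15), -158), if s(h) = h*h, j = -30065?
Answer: -81497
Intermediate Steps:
s(h) = h²
l(V) = 2*V
P(E, x) = 4 + 2*x² + 50*E (P(E, x) = 4 + 2*((-5)²*E + x*x) = 4 + 2*(25*E + x²) = 4 + 2*(x² + 25*E) = 4 + (2*x² + 50*E) = 4 + 2*x² + 50*E)
j - P(l(15), -158) = -30065 - (4 + 2*(-158)² + 50*(2*15)) = -30065 - (4 + 2*24964 + 50*30) = -30065 - (4 + 49928 + 1500) = -30065 - 1*51432 = -30065 - 51432 = -81497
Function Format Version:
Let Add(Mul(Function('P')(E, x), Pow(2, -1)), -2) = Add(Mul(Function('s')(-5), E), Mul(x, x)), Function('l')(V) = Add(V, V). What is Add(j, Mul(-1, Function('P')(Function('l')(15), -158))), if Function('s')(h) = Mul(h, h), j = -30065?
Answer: -81497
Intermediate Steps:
Function('s')(h) = Pow(h, 2)
Function('l')(V) = Mul(2, V)
Function('P')(E, x) = Add(4, Mul(2, Pow(x, 2)), Mul(50, E)) (Function('P')(E, x) = Add(4, Mul(2, Add(Mul(Pow(-5, 2), E), Mul(x, x)))) = Add(4, Mul(2, Add(Mul(25, E), Pow(x, 2)))) = Add(4, Mul(2, Add(Pow(x, 2), Mul(25, E)))) = Add(4, Add(Mul(2, Pow(x, 2)), Mul(50, E))) = Add(4, Mul(2, Pow(x, 2)), Mul(50, E)))
Add(j, Mul(-1, Function('P')(Function('l')(15), -158))) = Add(-30065, Mul(-1, Add(4, Mul(2, Pow(-158, 2)), Mul(50, Mul(2, 15))))) = Add(-30065, Mul(-1, Add(4, Mul(2, 24964), Mul(50, 30)))) = Add(-30065, Mul(-1, Add(4, 49928, 1500))) = Add(-30065, Mul(-1, 51432)) = Add(-30065, -51432) = -81497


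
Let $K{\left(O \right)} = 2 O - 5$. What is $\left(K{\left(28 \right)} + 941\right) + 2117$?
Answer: $3109$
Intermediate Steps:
$K{\left(O \right)} = -5 + 2 O$
$\left(K{\left(28 \right)} + 941\right) + 2117 = \left(\left(-5 + 2 \cdot 28\right) + 941\right) + 2117 = \left(\left(-5 + 56\right) + 941\right) + 2117 = \left(51 + 941\right) + 2117 = 992 + 2117 = 3109$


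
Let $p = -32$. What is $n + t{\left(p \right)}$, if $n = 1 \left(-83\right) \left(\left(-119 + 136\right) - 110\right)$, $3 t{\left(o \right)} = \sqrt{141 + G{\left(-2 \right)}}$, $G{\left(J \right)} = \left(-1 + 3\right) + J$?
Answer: $7719 + \frac{\sqrt{141}}{3} \approx 7723.0$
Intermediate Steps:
$G{\left(J \right)} = 2 + J$
$t{\left(o \right)} = \frac{\sqrt{141}}{3}$ ($t{\left(o \right)} = \frac{\sqrt{141 + \left(2 - 2\right)}}{3} = \frac{\sqrt{141 + 0}}{3} = \frac{\sqrt{141}}{3}$)
$n = 7719$ ($n = - 83 \left(17 - 110\right) = \left(-83\right) \left(-93\right) = 7719$)
$n + t{\left(p \right)} = 7719 + \frac{\sqrt{141}}{3}$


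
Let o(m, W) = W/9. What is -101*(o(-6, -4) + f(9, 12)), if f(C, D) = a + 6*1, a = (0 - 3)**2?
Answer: -13231/9 ≈ -1470.1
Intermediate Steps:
a = 9 (a = (-3)**2 = 9)
f(C, D) = 15 (f(C, D) = 9 + 6*1 = 9 + 6 = 15)
o(m, W) = W/9 (o(m, W) = W*(1/9) = W/9)
-101*(o(-6, -4) + f(9, 12)) = -101*((1/9)*(-4) + 15) = -101*(-4/9 + 15) = -101*131/9 = -13231/9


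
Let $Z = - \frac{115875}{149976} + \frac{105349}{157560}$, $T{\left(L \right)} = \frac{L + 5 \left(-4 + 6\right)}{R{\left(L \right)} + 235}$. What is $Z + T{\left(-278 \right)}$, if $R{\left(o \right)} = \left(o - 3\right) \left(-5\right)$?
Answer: $- \frac{1799150297}{6728048340} \approx -0.26741$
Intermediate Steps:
$R{\left(o \right)} = 15 - 5 o$ ($R{\left(o \right)} = \left(-3 + o\right) \left(-5\right) = 15 - 5 o$)
$T{\left(L \right)} = \frac{10 + L}{250 - 5 L}$ ($T{\left(L \right)} = \frac{L + 5 \left(-4 + 6\right)}{\left(15 - 5 L\right) + 235} = \frac{L + 5 \cdot 2}{250 - 5 L} = \frac{L + 10}{250 - 5 L} = \frac{10 + L}{250 - 5 L}$)
$Z = - \frac{17065579}{164098740}$ ($Z = \left(-115875\right) \frac{1}{149976} + 105349 \cdot \frac{1}{157560} = - \frac{12875}{16664} + \frac{105349}{157560} = - \frac{17065579}{164098740} \approx -0.104$)
$Z + T{\left(-278 \right)} = - \frac{17065579}{164098740} + \frac{-10 - -278}{5 \left(-50 - 278\right)} = - \frac{17065579}{164098740} + \frac{-10 + 278}{5 \left(-328\right)} = - \frac{17065579}{164098740} + \frac{1}{5} \left(- \frac{1}{328}\right) 268 = - \frac{17065579}{164098740} - \frac{67}{410} = - \frac{1799150297}{6728048340}$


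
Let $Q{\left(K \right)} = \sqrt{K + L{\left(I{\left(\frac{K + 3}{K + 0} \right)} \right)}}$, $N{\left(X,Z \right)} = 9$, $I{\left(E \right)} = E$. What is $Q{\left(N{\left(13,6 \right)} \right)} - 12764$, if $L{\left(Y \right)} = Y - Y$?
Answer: $-12761$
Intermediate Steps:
$L{\left(Y \right)} = 0$
$Q{\left(K \right)} = \sqrt{K}$ ($Q{\left(K \right)} = \sqrt{K + 0} = \sqrt{K}$)
$Q{\left(N{\left(13,6 \right)} \right)} - 12764 = \sqrt{9} - 12764 = 3 - 12764 = -12761$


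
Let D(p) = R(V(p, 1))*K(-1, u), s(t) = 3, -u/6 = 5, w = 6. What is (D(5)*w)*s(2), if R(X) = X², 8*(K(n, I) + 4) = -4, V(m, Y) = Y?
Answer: -81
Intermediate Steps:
u = -30 (u = -6*5 = -30)
K(n, I) = -9/2 (K(n, I) = -4 + (⅛)*(-4) = -4 - ½ = -9/2)
D(p) = -9/2 (D(p) = 1²*(-9/2) = 1*(-9/2) = -9/2)
(D(5)*w)*s(2) = -9/2*6*3 = -27*3 = -81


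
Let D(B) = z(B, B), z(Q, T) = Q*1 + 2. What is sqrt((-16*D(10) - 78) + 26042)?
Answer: 2*sqrt(6443) ≈ 160.54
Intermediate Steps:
z(Q, T) = 2 + Q (z(Q, T) = Q + 2 = 2 + Q)
D(B) = 2 + B
sqrt((-16*D(10) - 78) + 26042) = sqrt((-16*(2 + 10) - 78) + 26042) = sqrt((-16*12 - 78) + 26042) = sqrt((-192 - 78) + 26042) = sqrt(-270 + 26042) = sqrt(25772) = 2*sqrt(6443)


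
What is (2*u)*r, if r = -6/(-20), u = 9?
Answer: 27/5 ≈ 5.4000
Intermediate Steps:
r = 3/10 (r = -6*(-1/20) = 3/10 ≈ 0.30000)
(2*u)*r = (2*9)*(3/10) = 18*(3/10) = 27/5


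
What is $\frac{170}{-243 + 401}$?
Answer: $\frac{85}{79} \approx 1.0759$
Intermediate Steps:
$\frac{170}{-243 + 401} = \frac{170}{158} = 170 \cdot \frac{1}{158} = \frac{85}{79}$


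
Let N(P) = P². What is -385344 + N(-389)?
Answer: -234023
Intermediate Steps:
-385344 + N(-389) = -385344 + (-389)² = -385344 + 151321 = -234023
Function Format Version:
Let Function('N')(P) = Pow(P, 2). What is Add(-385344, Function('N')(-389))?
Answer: -234023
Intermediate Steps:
Add(-385344, Function('N')(-389)) = Add(-385344, Pow(-389, 2)) = Add(-385344, 151321) = -234023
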